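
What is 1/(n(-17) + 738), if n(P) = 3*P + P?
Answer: 1/670 ≈ 0.0014925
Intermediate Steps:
n(P) = 4*P
1/(n(-17) + 738) = 1/(4*(-17) + 738) = 1/(-68 + 738) = 1/670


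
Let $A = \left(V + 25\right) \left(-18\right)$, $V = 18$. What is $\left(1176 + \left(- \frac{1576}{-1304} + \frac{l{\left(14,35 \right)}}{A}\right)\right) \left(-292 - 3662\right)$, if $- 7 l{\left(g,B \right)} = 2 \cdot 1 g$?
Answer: $- \frac{97874444078}{21027} \approx -4.6547 \cdot 10^{6}$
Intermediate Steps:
$A = -774$ ($A = \left(18 + 25\right) \left(-18\right) = 43 \left(-18\right) = -774$)
$l{\left(g,B \right)} = - \frac{2 g}{7}$ ($l{\left(g,B \right)} = - \frac{2 \cdot 1 g}{7} = - \frac{2 g}{7}$)
$\left(1176 + \left(- \frac{1576}{-1304} + \frac{l{\left(14,35 \right)}}{A}\right)\right) \left(-292 - 3662\right) = \left(1176 + \left(- \frac{1576}{-1304} + \frac{\left(- \frac{2}{7}\right) 14}{-774}\right)\right) \left(-292 - 3662\right) = \left(1176 - - \frac{76565}{63081}\right) \left(-3954\right) = \left(1176 + \left(\frac{197}{163} + \frac{2}{387}\right)\right) \left(-3954\right) = \left(1176 + \frac{76565}{63081}\right) \left(-3954\right) = \frac{74259821}{63081} \left(-3954\right) = - \frac{97874444078}{21027}$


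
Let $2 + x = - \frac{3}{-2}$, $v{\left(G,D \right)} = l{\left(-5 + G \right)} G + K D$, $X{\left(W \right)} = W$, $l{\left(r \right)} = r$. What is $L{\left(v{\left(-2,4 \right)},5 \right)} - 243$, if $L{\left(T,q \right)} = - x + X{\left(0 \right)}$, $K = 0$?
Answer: $- \frac{485}{2} \approx -242.5$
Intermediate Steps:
$v{\left(G,D \right)} = G \left(-5 + G\right)$ ($v{\left(G,D \right)} = \left(-5 + G\right) G + 0 D = G \left(-5 + G\right) + 0 = G \left(-5 + G\right)$)
$x = - \frac{1}{2}$ ($x = -2 - \frac{3}{-2} = -2 - - \frac{3}{2} = -2 + \frac{3}{2} = - \frac{1}{2} \approx -0.5$)
$L{\left(T,q \right)} = \frac{1}{2}$ ($L{\left(T,q \right)} = \left(-1\right) \left(- \frac{1}{2}\right) + 0 = \frac{1}{2} + 0 = \frac{1}{2}$)
$L{\left(v{\left(-2,4 \right)},5 \right)} - 243 = \frac{1}{2} - 243 = - \frac{485}{2}$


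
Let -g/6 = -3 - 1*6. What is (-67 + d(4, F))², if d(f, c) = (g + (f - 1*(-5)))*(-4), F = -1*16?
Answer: 101761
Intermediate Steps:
F = -16
g = 54 (g = -6*(-3 - 1*6) = -6*(-3 - 6) = -6*(-9) = 54)
d(f, c) = -236 - 4*f (d(f, c) = (54 + (f - 1*(-5)))*(-4) = (54 + (f + 5))*(-4) = (54 + (5 + f))*(-4) = (59 + f)*(-4) = -236 - 4*f)
(-67 + d(4, F))² = (-67 + (-236 - 4*4))² = (-67 + (-236 - 16))² = (-67 - 252)² = (-319)² = 101761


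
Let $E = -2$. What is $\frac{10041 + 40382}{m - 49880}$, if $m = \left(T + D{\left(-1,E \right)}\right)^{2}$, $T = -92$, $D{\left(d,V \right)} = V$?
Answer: $- \frac{50423}{41044} \approx -1.2285$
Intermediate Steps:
$m = 8836$ ($m = \left(-92 - 2\right)^{2} = \left(-94\right)^{2} = 8836$)
$\frac{10041 + 40382}{m - 49880} = \frac{10041 + 40382}{8836 - 49880} = \frac{50423}{-41044} = 50423 \left(- \frac{1}{41044}\right) = - \frac{50423}{41044}$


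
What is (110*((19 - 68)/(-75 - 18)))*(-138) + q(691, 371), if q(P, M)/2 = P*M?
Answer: 15646442/31 ≈ 5.0472e+5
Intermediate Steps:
q(P, M) = 2*M*P (q(P, M) = 2*(P*M) = 2*(M*P) = 2*M*P)
(110*((19 - 68)/(-75 - 18)))*(-138) + q(691, 371) = (110*((19 - 68)/(-75 - 18)))*(-138) + 2*371*691 = (110*(-49/(-93)))*(-138) + 512722 = (110*(-49*(-1/93)))*(-138) + 512722 = (110*(49/93))*(-138) + 512722 = (5390/93)*(-138) + 512722 = -247940/31 + 512722 = 15646442/31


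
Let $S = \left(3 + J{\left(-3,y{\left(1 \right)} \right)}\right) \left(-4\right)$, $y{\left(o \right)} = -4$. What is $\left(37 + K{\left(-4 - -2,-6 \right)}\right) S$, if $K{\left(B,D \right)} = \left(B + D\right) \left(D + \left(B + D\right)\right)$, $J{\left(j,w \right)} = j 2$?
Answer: $1788$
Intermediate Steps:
$J{\left(j,w \right)} = 2 j$
$S = 12$ ($S = \left(3 + 2 \left(-3\right)\right) \left(-4\right) = \left(3 - 6\right) \left(-4\right) = \left(-3\right) \left(-4\right) = 12$)
$K{\left(B,D \right)} = \left(B + D\right) \left(B + 2 D\right)$
$\left(37 + K{\left(-4 - -2,-6 \right)}\right) S = \left(37 + \left(\left(-4 - -2\right)^{2} + 2 \left(-6\right)^{2} + 3 \left(-4 - -2\right) \left(-6\right)\right)\right) 12 = \left(37 + \left(\left(-4 + 2\right)^{2} + 2 \cdot 36 + 3 \left(-4 + 2\right) \left(-6\right)\right)\right) 12 = \left(37 + \left(\left(-2\right)^{2} + 72 + 3 \left(-2\right) \left(-6\right)\right)\right) 12 = \left(37 + \left(4 + 72 + 36\right)\right) 12 = \left(37 + 112\right) 12 = 149 \cdot 12 = 1788$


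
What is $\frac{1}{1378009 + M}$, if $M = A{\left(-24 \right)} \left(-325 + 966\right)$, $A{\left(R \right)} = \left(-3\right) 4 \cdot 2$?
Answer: $\frac{1}{1362625} \approx 7.3388 \cdot 10^{-7}$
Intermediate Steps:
$A{\left(R \right)} = -24$ ($A{\left(R \right)} = \left(-12\right) 2 = -24$)
$M = -15384$ ($M = - 24 \left(-325 + 966\right) = \left(-24\right) 641 = -15384$)
$\frac{1}{1378009 + M} = \frac{1}{1378009 - 15384} = \frac{1}{1362625}$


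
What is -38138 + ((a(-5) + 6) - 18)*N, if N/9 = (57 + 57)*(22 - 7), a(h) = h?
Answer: -299768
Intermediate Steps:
N = 15390 (N = 9*((57 + 57)*(22 - 7)) = 9*(114*15) = 9*1710 = 15390)
-38138 + ((a(-5) + 6) - 18)*N = -38138 + ((-5 + 6) - 18)*15390 = -38138 + (1 - 18)*15390 = -38138 - 17*15390 = -38138 - 261630 = -299768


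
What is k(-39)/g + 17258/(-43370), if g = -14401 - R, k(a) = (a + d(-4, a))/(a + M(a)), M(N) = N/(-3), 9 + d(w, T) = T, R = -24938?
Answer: -2362131503/5940865970 ≈ -0.39761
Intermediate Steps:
d(w, T) = -9 + T
M(N) = -N/3 (M(N) = N*(-⅓) = -N/3)
k(a) = 3*(-9 + 2*a)/(2*a) (k(a) = (a + (-9 + a))/(a - a/3) = (-9 + 2*a)/((2*a/3)) = (-9 + 2*a)*(3/(2*a)) = 3*(-9 + 2*a)/(2*a))
g = 10537 (g = -14401 - 1*(-24938) = -14401 + 24938 = 10537)
k(-39)/g + 17258/(-43370) = (3 - 27/2/(-39))/10537 + 17258/(-43370) = (3 - 27/2*(-1/39))*(1/10537) + 17258*(-1/43370) = (3 + 9/26)*(1/10537) - 8629/21685 = (87/26)*(1/10537) - 8629/21685 = 87/273962 - 8629/21685 = -2362131503/5940865970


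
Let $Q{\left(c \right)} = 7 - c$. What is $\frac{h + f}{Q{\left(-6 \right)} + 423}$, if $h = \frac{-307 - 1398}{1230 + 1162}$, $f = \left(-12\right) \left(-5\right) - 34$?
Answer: $\frac{60487}{1042912} \approx 0.057998$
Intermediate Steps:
$f = 26$ ($f = 60 - 34 = 26$)
$h = - \frac{1705}{2392} \approx -0.71279$
$\frac{h + f}{Q{\left(-6 \right)} + 423} = \frac{- \frac{1705}{2392} + 26}{\left(7 - -6\right) + 423} = \frac{60487}{2392 \left(\left(7 + 6\right) + 423\right)} = \frac{60487}{2392 \left(13 + 423\right)} = \frac{60487}{2392 \cdot 436} = \frac{60487}{2392} \cdot \frac{1}{436} = \frac{60487}{1042912}$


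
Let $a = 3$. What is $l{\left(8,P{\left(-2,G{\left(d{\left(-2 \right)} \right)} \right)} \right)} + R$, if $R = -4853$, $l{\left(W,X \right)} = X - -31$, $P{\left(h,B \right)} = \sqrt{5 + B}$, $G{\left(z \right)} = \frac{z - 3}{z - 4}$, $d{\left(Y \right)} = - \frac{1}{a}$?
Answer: $-4822 + \frac{5 \sqrt{39}}{13} \approx -4819.6$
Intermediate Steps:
$d{\left(Y \right)} = - \frac{1}{3}$
$G{\left(z \right)} = \frac{-3 + z}{-4 + z}$
$l{\left(W,X \right)} = 31 + X$ ($l{\left(W,X \right)} = X + 31 = 31 + X$)
$l{\left(8,P{\left(-2,G{\left(d{\left(-2 \right)} \right)} \right)} \right)} + R = \left(31 + \sqrt{5 + \frac{-3 - \frac{1}{3}}{-4 - \frac{1}{3}}}\right) - 4853 = \left(31 + \sqrt{5 + \frac{1}{- \frac{13}{3}} \left(- \frac{10}{3}\right)}\right) - 4853 = \left(31 + \sqrt{5 - - \frac{10}{13}}\right) - 4853 = \left(31 + \sqrt{5 + \frac{10}{13}}\right) - 4853 = \left(31 + \sqrt{\frac{75}{13}}\right) - 4853 = \left(31 + \frac{5 \sqrt{39}}{13}\right) - 4853 = -4822 + \frac{5 \sqrt{39}}{13}$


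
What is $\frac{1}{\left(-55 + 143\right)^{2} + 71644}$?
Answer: $\frac{1}{79388} \approx 1.2596 \cdot 10^{-5}$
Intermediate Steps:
$\frac{1}{\left(-55 + 143\right)^{2} + 71644} = \frac{1}{88^{2} + 71644} = \frac{1}{7744 + 71644} = \frac{1}{79388}$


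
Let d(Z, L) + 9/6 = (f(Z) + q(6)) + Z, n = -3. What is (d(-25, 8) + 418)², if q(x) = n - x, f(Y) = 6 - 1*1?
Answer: 600625/4 ≈ 1.5016e+5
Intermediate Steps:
f(Y) = 5 (f(Y) = 6 - 1 = 5)
q(x) = -3 - x
d(Z, L) = -11/2 + Z (d(Z, L) = -3/2 + ((5 + (-3 - 1*6)) + Z) = -3/2 + ((5 + (-3 - 6)) + Z) = -3/2 + ((5 - 9) + Z) = -3/2 + (-4 + Z) = -11/2 + Z)
(d(-25, 8) + 418)² = ((-11/2 - 25) + 418)² = (-61/2 + 418)² = (775/2)² = 600625/4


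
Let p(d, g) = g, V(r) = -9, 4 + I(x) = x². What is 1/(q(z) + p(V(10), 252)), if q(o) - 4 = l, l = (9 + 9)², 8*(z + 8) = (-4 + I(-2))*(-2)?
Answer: 1/580 ≈ 0.0017241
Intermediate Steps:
I(x) = -4 + x²
z = -7 (z = -8 + ((-4 + (-4 + (-2)²))*(-2))/8 = -8 + ((-4 + (-4 + 4))*(-2))/8 = -8 + ((-4 + 0)*(-2))/8 = -8 + (-4*(-2))/8 = -8 + (⅛)*8 = -8 + 1 = -7)
l = 324 (l = 18² = 324)
q(o) = 328 (q(o) = 4 + 324 = 328)
1/(q(z) + p(V(10), 252)) = 1/(328 + 252) = 1/580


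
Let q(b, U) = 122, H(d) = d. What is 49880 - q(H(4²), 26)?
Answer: 49758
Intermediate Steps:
49880 - q(H(4²), 26) = 49880 - 1*122 = 49880 - 122 = 49758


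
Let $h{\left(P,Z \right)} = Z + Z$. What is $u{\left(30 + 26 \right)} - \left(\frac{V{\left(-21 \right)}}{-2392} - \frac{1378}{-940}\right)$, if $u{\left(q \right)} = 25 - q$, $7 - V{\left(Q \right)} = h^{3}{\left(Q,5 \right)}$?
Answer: $- \frac{18483119}{562120} \approx -32.881$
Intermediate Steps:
$h{\left(P,Z \right)} = 2 Z$
$V{\left(Q \right)} = -993$ ($V{\left(Q \right)} = 7 - \left(2 \cdot 5\right)^{3} = 7 - 10^{3} = 7 - 1000 = -993$)
$u{\left(30 + 26 \right)} - \left(\frac{V{\left(-21 \right)}}{-2392} - \frac{1378}{-940}\right) = \left(25 - \left(30 + 26\right)\right) - \left(- \frac{993}{-2392} - \frac{1378}{-940}\right) = \left(25 - 56\right) - \left(\left(-993\right) \left(- \frac{1}{2392}\right) - - \frac{689}{470}\right) = \left(25 - 56\right) - \left(\frac{993}{2392} + \frac{689}{470}\right) = -31 - \frac{1057399}{562120} = - \frac{18483119}{562120}$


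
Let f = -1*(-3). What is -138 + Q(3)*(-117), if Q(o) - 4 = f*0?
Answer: -606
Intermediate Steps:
f = 3
Q(o) = 4 (Q(o) = 4 + 3*0 = 4 + 0 = 4)
-138 + Q(3)*(-117) = -138 + 4*(-117) = -138 - 468 = -606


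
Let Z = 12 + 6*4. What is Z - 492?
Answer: -456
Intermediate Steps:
Z = 36 (Z = 12 + 24 = 36)
Z - 492 = 36 - 492 = -456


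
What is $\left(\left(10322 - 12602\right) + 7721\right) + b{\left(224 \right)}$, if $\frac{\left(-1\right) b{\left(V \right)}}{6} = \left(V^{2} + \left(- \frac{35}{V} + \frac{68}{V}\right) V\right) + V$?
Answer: $-297157$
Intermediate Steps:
$b{\left(V \right)} = -198 - 6 V - 6 V^{2}$ ($b{\left(V \right)} = - 6 \left(\left(V^{2} + \left(- \frac{35}{V} + \frac{68}{V}\right) V\right) + V\right) = - 6 \left(\left(V^{2} + \frac{33}{V} V\right) + V\right) = - 6 \left(\left(V^{2} + 33\right) + V\right) = - 6 \left(\left(33 + V^{2}\right) + V\right) = - 6 \left(33 + V + V^{2}\right) = -198 - 6 V - 6 V^{2}$)
$\left(\left(10322 - 12602\right) + 7721\right) + b{\left(224 \right)} = \left(\left(10322 - 12602\right) + 7721\right) - \left(1542 + 301056\right) = \left(-2280 + 7721\right) - 302598 = 5441 - 302598 = -297157$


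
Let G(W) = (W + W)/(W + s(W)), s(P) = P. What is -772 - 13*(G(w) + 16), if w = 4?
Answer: -993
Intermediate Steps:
G(W) = 1 (G(W) = (W + W)/(W + W) = (2*W)/((2*W)) = (2*W)*(1/(2*W)) = 1)
-772 - 13*(G(w) + 16) = -772 - 13*(1 + 16) = -772 - 13*17 = -772 - 221 = -993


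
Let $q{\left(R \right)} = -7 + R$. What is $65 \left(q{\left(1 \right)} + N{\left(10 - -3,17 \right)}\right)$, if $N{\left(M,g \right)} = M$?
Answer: $455$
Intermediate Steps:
$65 \left(q{\left(1 \right)} + N{\left(10 - -3,17 \right)}\right) = 65 \left(\left(-7 + 1\right) + \left(10 - -3\right)\right) = 65 \left(-6 + \left(10 + 3\right)\right) = 65 \left(-6 + 13\right) = 65 \cdot 7 = 455$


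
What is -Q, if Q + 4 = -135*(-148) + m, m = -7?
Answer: -19969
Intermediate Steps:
Q = 19969 (Q = -4 + (-135*(-148) - 7) = -4 + (19980 - 7) = -4 + 19973 = 19969)
-Q = -1*19969 = -19969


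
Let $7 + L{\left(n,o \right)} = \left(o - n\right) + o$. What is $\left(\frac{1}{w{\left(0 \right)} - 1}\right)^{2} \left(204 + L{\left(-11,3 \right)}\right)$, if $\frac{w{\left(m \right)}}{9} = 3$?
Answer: $\frac{107}{338} \approx 0.31657$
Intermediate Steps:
$w{\left(m \right)} = 27$ ($w{\left(m \right)} = 9 \cdot 3 = 27$)
$L{\left(n,o \right)} = -7 - n + 2 o$ ($L{\left(n,o \right)} = -7 + \left(\left(o - n\right) + o\right) = -7 - \left(n - 2 o\right) = -7 - n + 2 o$)
$\left(\frac{1}{w{\left(0 \right)} - 1}\right)^{2} \left(204 + L{\left(-11,3 \right)}\right) = \left(\frac{1}{27 - 1}\right)^{2} \left(204 - -10\right) = \left(\frac{1}{26}\right)^{2} \left(204 + \left(-7 + 11 + 6\right)\right) = \frac{204 + 10}{676} = \frac{1}{676} \cdot 214 = \frac{107}{338}$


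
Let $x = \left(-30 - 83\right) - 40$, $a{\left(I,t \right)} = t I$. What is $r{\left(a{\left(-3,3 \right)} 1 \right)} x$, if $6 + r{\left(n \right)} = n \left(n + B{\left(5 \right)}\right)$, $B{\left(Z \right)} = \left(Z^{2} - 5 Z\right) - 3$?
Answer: $-15606$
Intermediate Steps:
$a{\left(I,t \right)} = I t$
$B{\left(Z \right)} = -3 + Z^{2} - 5 Z$
$r{\left(n \right)} = -6 + n \left(-3 + n\right)$ ($r{\left(n \right)} = -6 + n \left(n - \left(28 - 25\right)\right) = -6 + n \left(n - 3\right) = -6 + n \left(-3 + n\right)$)
$x = -153$ ($x = -113 - 40 = -153$)
$r{\left(a{\left(-3,3 \right)} 1 \right)} x = \left(-6 + \left(\left(-3\right) 3 \cdot 1\right)^{2} - 3 \left(-3\right) 3 \cdot 1\right) \left(-153\right) = \left(-6 + \left(\left(-9\right) 1\right)^{2} - 3 \left(\left(-9\right) 1\right)\right) \left(-153\right) = \left(-6 + \left(-9\right)^{2} - -27\right) \left(-153\right) = \left(-6 + 81 + 27\right) \left(-153\right) = 102 \left(-153\right) = -15606$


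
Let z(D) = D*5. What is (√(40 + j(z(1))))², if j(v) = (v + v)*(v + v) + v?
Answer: 145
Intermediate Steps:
z(D) = 5*D
j(v) = v + 4*v² (j(v) = (2*v)*(2*v) + v = 4*v² + v = v + 4*v²)
(√(40 + j(z(1))))² = (√(40 + (5*1)*(1 + 4*(5*1))))² = (√(40 + 5*(1 + 4*5)))² = (√(40 + 5*(1 + 20)))² = (√(40 + 5*21))² = (√(40 + 105))² = (√145)² = 145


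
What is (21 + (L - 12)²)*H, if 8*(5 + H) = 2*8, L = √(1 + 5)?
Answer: -513 + 72*√6 ≈ -336.64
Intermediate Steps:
L = √6 ≈ 2.4495
H = -3 (H = -5 + (2*8)/8 = -5 + (⅛)*16 = -5 + 2 = -3)
(21 + (L - 12)²)*H = (21 + (√6 - 12)²)*(-3) = (21 + (-12 + √6)²)*(-3) = -63 - 3*(-12 + √6)²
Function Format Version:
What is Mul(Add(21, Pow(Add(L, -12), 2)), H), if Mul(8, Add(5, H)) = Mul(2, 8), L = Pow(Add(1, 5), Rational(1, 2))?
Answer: Add(-513, Mul(72, Pow(6, Rational(1, 2)))) ≈ -336.64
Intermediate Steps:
L = Pow(6, Rational(1, 2)) ≈ 2.4495
H = -3 (H = Add(-5, Mul(Rational(1, 8), Mul(2, 8))) = Add(-5, Mul(Rational(1, 8), 16)) = Add(-5, 2) = -3)
Mul(Add(21, Pow(Add(L, -12), 2)), H) = Mul(Add(21, Pow(Add(Pow(6, Rational(1, 2)), -12), 2)), -3) = Mul(Add(21, Pow(Add(-12, Pow(6, Rational(1, 2))), 2)), -3) = Add(-63, Mul(-3, Pow(Add(-12, Pow(6, Rational(1, 2))), 2)))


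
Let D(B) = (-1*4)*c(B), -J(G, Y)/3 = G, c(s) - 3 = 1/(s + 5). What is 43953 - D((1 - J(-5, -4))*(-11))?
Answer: 6990439/159 ≈ 43965.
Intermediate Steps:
c(s) = 3 + 1/(5 + s) (c(s) = 3 + 1/(s + 5) = 3 + 1/(5 + s))
J(G, Y) = -3*G
D(B) = -4*(16 + 3*B)/(5 + B) (D(B) = (-1*4)*((16 + 3*B)/(5 + B)) = -4*(16 + 3*B)/(5 + B))
43953 - D((1 - J(-5, -4))*(-11)) = 43953 - 4*(-16 - 3*(1 - (-3)*(-5))*(-11))/(5 + (1 - (-3)*(-5))*(-11)) = 43953 - 4*(-16 - 3*(1 - 1*15)*(-11))/(5 + (1 - 1*15)*(-11)) = 43953 - 4*(-16 - 3*(1 - 15)*(-11))/(5 + (1 - 15)*(-11)) = 43953 - 4*(-16 - (-42)*(-11))/(5 - 14*(-11)) = 43953 - 4*(-16 - 3*154)/(5 + 154) = 43953 - 4*(-16 - 462)/159 = 43953 - 4*(-478)/159 = 43953 - 1*(-1912/159) = 43953 + 1912/159 = 6990439/159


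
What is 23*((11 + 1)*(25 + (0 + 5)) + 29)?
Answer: 8947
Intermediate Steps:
23*((11 + 1)*(25 + (0 + 5)) + 29) = 23*(12*(25 + 5) + 29) = 23*(12*30 + 29) = 23*(360 + 29) = 23*389 = 8947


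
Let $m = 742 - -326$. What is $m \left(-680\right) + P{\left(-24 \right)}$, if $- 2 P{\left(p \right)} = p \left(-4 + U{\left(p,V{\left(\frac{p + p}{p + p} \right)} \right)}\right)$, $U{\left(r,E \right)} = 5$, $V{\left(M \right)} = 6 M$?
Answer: $-726228$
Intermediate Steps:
$m = 1068$ ($m = 742 + 326 = 1068$)
$P{\left(p \right)} = - \frac{p}{2}$ ($P{\left(p \right)} = - \frac{p \left(-4 + 5\right)}{2} = - \frac{p 1}{2} = - \frac{p}{2}$)
$m \left(-680\right) + P{\left(-24 \right)} = 1068 \left(-680\right) - -12 = -726240 + 12 = -726228$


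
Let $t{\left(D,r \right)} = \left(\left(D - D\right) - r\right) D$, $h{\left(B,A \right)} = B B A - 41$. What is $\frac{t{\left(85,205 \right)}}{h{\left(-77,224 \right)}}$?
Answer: $- \frac{3485}{265611} \approx -0.013121$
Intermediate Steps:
$h{\left(B,A \right)} = -41 + A B^{2}$ ($h{\left(B,A \right)} = B^{2} A - 41 = A B^{2} - 41 = -41 + A B^{2}$)
$t{\left(D,r \right)} = - D r$ ($t{\left(D,r \right)} = \left(0 - r\right) D = - r D = - D r$)
$\frac{t{\left(85,205 \right)}}{h{\left(-77,224 \right)}} = \frac{\left(-1\right) 85 \cdot 205}{-41 + 224 \left(-77\right)^{2}} = - \frac{17425}{-41 + 224 \cdot 5929} = - \frac{17425}{-41 + 1328096} = - \frac{17425}{1328055} = \left(-17425\right) \frac{1}{1328055} = - \frac{3485}{265611}$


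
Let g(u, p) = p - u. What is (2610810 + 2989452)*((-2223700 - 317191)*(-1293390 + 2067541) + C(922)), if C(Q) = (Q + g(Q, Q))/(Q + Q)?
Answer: -11015901890553637611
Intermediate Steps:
C(Q) = ½ (C(Q) = (Q + (Q - Q))/(Q + Q) = (Q + 0)/((2*Q)) = Q*(1/(2*Q)) = ½)
(2610810 + 2989452)*((-2223700 - 317191)*(-1293390 + 2067541) + C(922)) = (2610810 + 2989452)*((-2223700 - 317191)*(-1293390 + 2067541) + ½) = 5600262*(-2540891*774151 + ½) = 5600262*(-1967033308541 + ½) = 5600262*(-3934066617081/2) = -11015901890553637611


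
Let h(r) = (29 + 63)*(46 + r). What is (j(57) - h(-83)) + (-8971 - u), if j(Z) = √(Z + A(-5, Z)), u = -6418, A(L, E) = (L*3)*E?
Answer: 851 + I*√798 ≈ 851.0 + 28.249*I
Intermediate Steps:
A(L, E) = 3*E*L (A(L, E) = (3*L)*E = 3*E*L)
h(r) = 4232 + 92*r (h(r) = 92*(46 + r) = 4232 + 92*r)
j(Z) = √14*√(-Z) (j(Z) = √(Z + 3*Z*(-5)) = √(Z - 15*Z) = √(-14*Z) = √14*√(-Z))
(j(57) - h(-83)) + (-8971 - u) = (√14*√(-1*57) - (4232 + 92*(-83))) + (-8971 - 1*(-6418)) = (√14*√(-57) - (4232 - 7636)) + (-8971 + 6418) = (√14*(I*√57) - 1*(-3404)) - 2553 = (I*√798 + 3404) - 2553 = (3404 + I*√798) - 2553 = 851 + I*√798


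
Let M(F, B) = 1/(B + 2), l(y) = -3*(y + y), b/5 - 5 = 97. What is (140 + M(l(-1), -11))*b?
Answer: 214030/3 ≈ 71343.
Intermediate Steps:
b = 510 (b = 25 + 5*97 = 25 + 485 = 510)
l(y) = -6*y
M(F, B) = 1/(2 + B)
(140 + M(l(-1), -11))*b = (140 + 1/(2 - 11))*510 = (140 + 1/(-9))*510 = (140 - ⅑)*510 = (1259/9)*510 = 214030/3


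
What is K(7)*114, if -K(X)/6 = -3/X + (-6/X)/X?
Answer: 18468/49 ≈ 376.90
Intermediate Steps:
K(X) = 18/X + 36/X**2 (K(X) = -6*(-3/X + (-6/X)/X) = -6*(-3/X - 6/X**2) = -6*(-6/X**2 - 3/X) = 18/X + 36/X**2)
K(7)*114 = (18*(2 + 7)/7**2)*114 = (18*(1/49)*9)*114 = (162/49)*114 = 18468/49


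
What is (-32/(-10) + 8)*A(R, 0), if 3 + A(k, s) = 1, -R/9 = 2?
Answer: -112/5 ≈ -22.400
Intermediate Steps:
R = -18 (R = -9*2 = -18)
A(k, s) = -2 (A(k, s) = -3 + 1 = -2)
(-32/(-10) + 8)*A(R, 0) = (-32/(-10) + 8)*(-2) = (-32*(-⅒) + 8)*(-2) = (16/5 + 8)*(-2) = (56/5)*(-2) = -112/5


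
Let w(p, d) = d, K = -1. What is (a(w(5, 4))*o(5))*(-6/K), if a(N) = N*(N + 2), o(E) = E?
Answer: 720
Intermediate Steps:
a(N) = N*(2 + N)
(a(w(5, 4))*o(5))*(-6/K) = ((4*(2 + 4))*5)*(-6/(-1)) = ((4*6)*5)*(-6*(-1)) = (24*5)*6 = 120*6 = 720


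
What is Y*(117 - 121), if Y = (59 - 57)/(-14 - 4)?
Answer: 4/9 ≈ 0.44444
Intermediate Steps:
Y = -⅑ (Y = 2/(-18) = 2*(-1/18) = -⅑ ≈ -0.11111)
Y*(117 - 121) = -(117 - 121)/9 = -⅑*(-4) = 4/9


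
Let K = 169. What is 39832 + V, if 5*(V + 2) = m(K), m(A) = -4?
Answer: 199146/5 ≈ 39829.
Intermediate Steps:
V = -14/5 (V = -2 + (⅕)*(-4) = -2 - ⅘ = -14/5 ≈ -2.8000)
39832 + V = 39832 - 14/5 = 199146/5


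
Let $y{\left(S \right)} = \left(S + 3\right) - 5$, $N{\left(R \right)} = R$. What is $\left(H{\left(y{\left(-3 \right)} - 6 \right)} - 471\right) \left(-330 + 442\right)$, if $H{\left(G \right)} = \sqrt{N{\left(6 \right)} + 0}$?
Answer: $-52752 + 112 \sqrt{6} \approx -52478.0$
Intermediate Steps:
$y{\left(S \right)} = -2 + S$ ($y{\left(S \right)} = \left(3 + S\right) - 5 = -2 + S$)
$H{\left(G \right)} = \sqrt{6}$ ($H{\left(G \right)} = \sqrt{6 + 0} = \sqrt{6}$)
$\left(H{\left(y{\left(-3 \right)} - 6 \right)} - 471\right) \left(-330 + 442\right) = \left(\sqrt{6} - 471\right) \left(-330 + 442\right) = \left(-471 + \sqrt{6}\right) 112 = -52752 + 112 \sqrt{6}$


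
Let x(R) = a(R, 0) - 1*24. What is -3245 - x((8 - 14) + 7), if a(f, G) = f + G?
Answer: -3222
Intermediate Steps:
a(f, G) = G + f
x(R) = -24 + R (x(R) = (0 + R) - 1*24 = R - 24 = -24 + R)
-3245 - x((8 - 14) + 7) = -3245 - (-24 + ((8 - 14) + 7)) = -3245 - (-24 + (-6 + 7)) = -3245 - (-24 + 1) = -3245 - 1*(-23) = -3245 + 23 = -3222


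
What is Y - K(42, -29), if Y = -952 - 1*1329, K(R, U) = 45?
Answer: -2326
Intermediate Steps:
Y = -2281 (Y = -952 - 1329 = -2281)
Y - K(42, -29) = -2281 - 1*45 = -2281 - 45 = -2326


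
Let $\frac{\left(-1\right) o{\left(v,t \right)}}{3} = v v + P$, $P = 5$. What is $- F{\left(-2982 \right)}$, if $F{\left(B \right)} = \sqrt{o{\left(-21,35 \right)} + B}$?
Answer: $- 12 i \sqrt{30} \approx - 65.727 i$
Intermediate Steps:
$o{\left(v,t \right)} = -15 - 3 v^{2}$ ($o{\left(v,t \right)} = - 3 \left(v v + 5\right) = - 3 \left(v^{2} + 5\right) = - 3 \left(5 + v^{2}\right) = -15 - 3 v^{2}$)
$F{\left(B \right)} = \sqrt{-1338 + B}$ ($F{\left(B \right)} = \sqrt{\left(-15 - 3 \left(-21\right)^{2}\right) + B} = \sqrt{\left(-15 - 1323\right) + B} = \sqrt{-1338 + B}$)
$- F{\left(-2982 \right)} = - \sqrt{-1338 - 2982} = - \sqrt{-4320} = - 12 i \sqrt{30}$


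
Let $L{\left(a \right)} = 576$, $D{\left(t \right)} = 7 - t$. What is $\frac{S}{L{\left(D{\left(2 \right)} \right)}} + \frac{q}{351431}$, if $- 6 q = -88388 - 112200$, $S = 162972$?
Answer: $\frac{4774389115}{16868688} \approx 283.03$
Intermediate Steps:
$q = \frac{100294}{3}$ ($q = - \frac{-88388 - 112200}{6} = \left(- \frac{1}{6}\right) \left(-200588\right) = \frac{100294}{3} \approx 33431.0$)
$\frac{S}{L{\left(D{\left(2 \right)} \right)}} + \frac{q}{351431} = \frac{162972}{576} + \frac{100294}{3 \cdot 351431} = 162972 \cdot \frac{1}{576} + \frac{100294}{3} \cdot \frac{1}{351431} = \frac{4527}{16} + \frac{100294}{1054293} = \frac{4774389115}{16868688}$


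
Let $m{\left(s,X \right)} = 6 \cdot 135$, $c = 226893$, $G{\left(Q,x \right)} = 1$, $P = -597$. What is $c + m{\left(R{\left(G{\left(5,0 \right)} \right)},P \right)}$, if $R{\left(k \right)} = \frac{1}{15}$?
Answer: $227703$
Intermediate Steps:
$R{\left(k \right)} = \frac{1}{15}$
$m{\left(s,X \right)} = 810$
$c + m{\left(R{\left(G{\left(5,0 \right)} \right)},P \right)} = 226893 + 810 = 227703$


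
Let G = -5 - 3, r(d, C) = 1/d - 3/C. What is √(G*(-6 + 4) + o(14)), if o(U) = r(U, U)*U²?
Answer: 2*I*√3 ≈ 3.4641*I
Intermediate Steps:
r(d, C) = 1/d - 3/C
G = -8
o(U) = -2*U (o(U) = (1/U - 3/U)*U² = (-2/U)*U² = -2*U)
√(G*(-6 + 4) + o(14)) = √(-8*(-6 + 4) - 2*14) = √(-8*(-2) - 28) = √(16 - 28) = √(-12) = 2*I*√3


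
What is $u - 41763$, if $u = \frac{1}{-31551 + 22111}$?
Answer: $- \frac{394242721}{9440} \approx -41763.0$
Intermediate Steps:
$u = - \frac{1}{9440}$ ($u = \frac{1}{-9440} = - \frac{1}{9440} \approx -0.00010593$)
$u - 41763 = - \frac{1}{9440} - 41763 = - \frac{394242721}{9440}$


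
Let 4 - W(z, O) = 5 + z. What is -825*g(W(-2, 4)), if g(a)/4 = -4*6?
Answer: 79200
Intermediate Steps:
W(z, O) = -1 - z (W(z, O) = 4 - (5 + z) = 4 + (-5 - z) = -1 - z)
g(a) = -96 (g(a) = 4*(-4*6) = 4*(-24) = -96)
-825*g(W(-2, 4)) = -825*(-96) = 79200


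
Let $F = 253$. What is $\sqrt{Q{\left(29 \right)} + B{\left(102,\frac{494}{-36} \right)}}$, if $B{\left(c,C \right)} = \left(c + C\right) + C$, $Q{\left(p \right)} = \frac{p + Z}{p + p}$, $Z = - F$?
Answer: $\frac{\sqrt{535079}}{87} \approx 8.4079$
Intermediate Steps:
$Z = -253$ ($Z = \left(-1\right) 253 = -253$)
$Q{\left(p \right)} = \frac{-253 + p}{2 p}$ ($Q{\left(p \right)} = \frac{p - 253}{p + p} = \frac{-253 + p}{2 p}$)
$B{\left(c,C \right)} = c + 2 C$ ($B{\left(c,C \right)} = \left(C + c\right) + C = c + 2 C$)
$\sqrt{Q{\left(29 \right)} + B{\left(102,\frac{494}{-36} \right)}} = \sqrt{\frac{-253 + 29}{2 \cdot 29} + \left(102 + 2 \frac{494}{-36}\right)} = \sqrt{\frac{1}{2} \cdot \frac{1}{29} \left(-224\right) + \left(102 + 2 \cdot 494 \left(- \frac{1}{36}\right)\right)} = \sqrt{- \frac{112}{29} + \left(102 + 2 \left(- \frac{247}{18}\right)\right)} = \sqrt{- \frac{112}{29} + \left(102 - \frac{247}{9}\right)} = \sqrt{- \frac{112}{29} + \frac{671}{9}} = \sqrt{\frac{18451}{261}} = \frac{\sqrt{535079}}{87}$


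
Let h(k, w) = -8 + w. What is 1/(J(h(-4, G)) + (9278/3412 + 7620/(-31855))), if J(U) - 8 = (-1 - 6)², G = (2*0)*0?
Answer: 10868926/646483907 ≈ 0.016812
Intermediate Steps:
G = 0 (G = 0*0 = 0)
J(U) = 57 (J(U) = 8 + (-1 - 6)² = 8 + (-7)² = 8 + 49 = 57)
1/(J(h(-4, G)) + (9278/3412 + 7620/(-31855))) = 1/(57 + (9278/3412 + 7620/(-31855))) = 1/(57 + (9278*(1/3412) + 7620*(-1/31855))) = 1/(57 + (4639/1706 - 1524/6371)) = 1/(57 + 26955125/10868926) = 1/(646483907/10868926) = 10868926/646483907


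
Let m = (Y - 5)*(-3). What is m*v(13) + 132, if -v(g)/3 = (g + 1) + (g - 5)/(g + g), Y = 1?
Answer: -4980/13 ≈ -383.08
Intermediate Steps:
m = 12 (m = (1 - 5)*(-3) = -4*(-3) = 12)
v(g) = -3 - 3*g - 3*(-5 + g)/(2*g) (v(g) = -3*((g + 1) + (g - 5)/(g + g)) = -3*((1 + g) + (-5 + g)/((2*g))) = -3*((1 + g) + (-5 + g)*(1/(2*g))) = -3*((1 + g) + (-5 + g)/(2*g)) = -3*(1 + g + (-5 + g)/(2*g)) = -3 - 3*g - 3*(-5 + g)/(2*g))
m*v(13) + 132 = 12*(-9/2 - 3*13 + (15/2)/13) + 132 = 12*(-9/2 - 39 + (15/2)*(1/13)) + 132 = 12*(-9/2 - 39 + 15/26) + 132 = 12*(-558/13) + 132 = -6696/13 + 132 = -4980/13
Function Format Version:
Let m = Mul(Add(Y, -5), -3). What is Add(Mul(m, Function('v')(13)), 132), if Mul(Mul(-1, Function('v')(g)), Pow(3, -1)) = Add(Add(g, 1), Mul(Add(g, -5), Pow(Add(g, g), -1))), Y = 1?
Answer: Rational(-4980, 13) ≈ -383.08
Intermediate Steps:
m = 12 (m = Mul(Add(1, -5), -3) = Mul(-4, -3) = 12)
Function('v')(g) = Add(-3, Mul(-3, g), Mul(Rational(-3, 2), Pow(g, -1), Add(-5, g))) (Function('v')(g) = Mul(-3, Add(Add(g, 1), Mul(Add(g, -5), Pow(Add(g, g), -1)))) = Mul(-3, Add(Add(1, g), Mul(Add(-5, g), Pow(Mul(2, g), -1)))) = Mul(-3, Add(Add(1, g), Mul(Add(-5, g), Mul(Rational(1, 2), Pow(g, -1))))) = Mul(-3, Add(Add(1, g), Mul(Rational(1, 2), Pow(g, -1), Add(-5, g)))) = Mul(-3, Add(1, g, Mul(Rational(1, 2), Pow(g, -1), Add(-5, g)))) = Add(-3, Mul(-3, g), Mul(Rational(-3, 2), Pow(g, -1), Add(-5, g))))
Add(Mul(m, Function('v')(13)), 132) = Add(Mul(12, Add(Rational(-9, 2), Mul(-3, 13), Mul(Rational(15, 2), Pow(13, -1)))), 132) = Add(Mul(12, Add(Rational(-9, 2), -39, Mul(Rational(15, 2), Rational(1, 13)))), 132) = Add(Mul(12, Add(Rational(-9, 2), -39, Rational(15, 26))), 132) = Add(Mul(12, Rational(-558, 13)), 132) = Add(Rational(-6696, 13), 132) = Rational(-4980, 13)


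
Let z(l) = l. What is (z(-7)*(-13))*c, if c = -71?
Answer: -6461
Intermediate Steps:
(z(-7)*(-13))*c = -7*(-13)*(-71) = 91*(-71) = -6461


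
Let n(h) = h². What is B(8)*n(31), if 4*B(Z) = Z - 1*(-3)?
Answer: 10571/4 ≈ 2642.8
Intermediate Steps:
B(Z) = ¾ + Z/4 (B(Z) = (Z - 1*(-3))/4 = (Z + 3)/4 = (3 + Z)/4 = ¾ + Z/4)
B(8)*n(31) = (¾ + (¼)*8)*31² = (¾ + 2)*961 = (11/4)*961 = 10571/4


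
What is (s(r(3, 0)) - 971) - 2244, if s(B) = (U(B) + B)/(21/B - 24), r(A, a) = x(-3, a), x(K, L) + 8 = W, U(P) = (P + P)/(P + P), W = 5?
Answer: -99663/31 ≈ -3214.9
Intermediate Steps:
U(P) = 1 (U(P) = (2*P)/((2*P)) = (2*P)*(1/(2*P)) = 1)
x(K, L) = -3 (x(K, L) = -8 + 5 = -3)
r(A, a) = -3
s(B) = (1 + B)/(-24 + 21/B) (s(B) = (1 + B)/(21/B - 24) = (1 + B)/(-24 + 21/B))
(s(r(3, 0)) - 971) - 2244 = (-1*(-3)*(1 - 3)/(-21 + 24*(-3)) - 971) - 2244 = (-1*(-3)*(-2)/(-21 - 72) - 971) - 2244 = (-1*(-3)*(-2)/(-93) - 971) - 2244 = (-1*(-3)*(-1/93)*(-2) - 971) - 2244 = (2/31 - 971) - 2244 = -30099/31 - 2244 = -99663/31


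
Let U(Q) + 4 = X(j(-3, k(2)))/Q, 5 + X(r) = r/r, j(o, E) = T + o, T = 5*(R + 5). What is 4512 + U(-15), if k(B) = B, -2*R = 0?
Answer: 67624/15 ≈ 4508.3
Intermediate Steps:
R = 0 (R = -½*0 = 0)
T = 25 (T = 5*(0 + 5) = 5*5 = 25)
j(o, E) = 25 + o
X(r) = -4 (X(r) = -5 + r/r = -5 + 1 = -4)
U(Q) = -4 - 4/Q
4512 + U(-15) = 4512 + (-4 - 4/(-15)) = 4512 + (-4 - 4*(-1/15)) = 4512 + (-4 + 4/15) = 4512 - 56/15 = 67624/15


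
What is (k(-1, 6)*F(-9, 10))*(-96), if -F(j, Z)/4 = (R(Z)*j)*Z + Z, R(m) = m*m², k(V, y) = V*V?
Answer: -34556160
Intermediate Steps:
k(V, y) = V²
R(m) = m³
F(j, Z) = -4*Z - 4*j*Z⁴ (F(j, Z) = -4*((Z³*j)*Z + Z) = -4*((j*Z³)*Z + Z) = -4*(j*Z⁴ + Z) = -4*(Z + j*Z⁴) = -4*Z - 4*j*Z⁴)
(k(-1, 6)*F(-9, 10))*(-96) = ((-1)²*(-4*10*(1 - 9*10³)))*(-96) = (1*(-4*10*(1 - 9*1000)))*(-96) = (1*(-4*10*(1 - 9000)))*(-96) = (1*(-4*10*(-8999)))*(-96) = (1*359960)*(-96) = 359960*(-96) = -34556160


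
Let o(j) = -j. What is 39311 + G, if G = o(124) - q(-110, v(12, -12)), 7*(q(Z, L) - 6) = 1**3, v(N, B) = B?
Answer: 274266/7 ≈ 39181.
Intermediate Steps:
q(Z, L) = 43/7 (q(Z, L) = 6 + (1/7)*1**3 = 6 + (1/7)*1 = 6 + 1/7 = 43/7)
G = -911/7 (G = -1*124 - 1*43/7 = -124 - 43/7 = -911/7 ≈ -130.14)
39311 + G = 39311 - 911/7 = 274266/7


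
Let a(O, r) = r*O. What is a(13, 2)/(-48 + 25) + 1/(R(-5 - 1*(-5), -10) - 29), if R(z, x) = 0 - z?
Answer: -777/667 ≈ -1.1649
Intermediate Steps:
a(O, r) = O*r
R(z, x) = -z
a(13, 2)/(-48 + 25) + 1/(R(-5 - 1*(-5), -10) - 29) = (13*2)/(-48 + 25) + 1/(-(-5 - 1*(-5)) - 29) = 26/(-23) + 1/(-(-5 + 5) - 29) = -1/23*26 + 1/(-1*0 - 29) = -26/23 + 1/(0 - 29) = -26/23 + 1/(-29) = -26/23 - 1/29 = -777/667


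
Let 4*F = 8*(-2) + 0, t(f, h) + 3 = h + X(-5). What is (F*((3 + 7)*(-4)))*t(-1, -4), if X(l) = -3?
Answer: -1600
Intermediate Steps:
t(f, h) = -6 + h (t(f, h) = -3 + (h - 3) = -3 + (-3 + h) = -6 + h)
F = -4 (F = (8*(-2) + 0)/4 = (-16 + 0)/4 = (¼)*(-16) = -4)
(F*((3 + 7)*(-4)))*t(-1, -4) = (-4*(3 + 7)*(-4))*(-6 - 4) = -40*(-4)*(-10) = -4*(-40)*(-10) = 160*(-10) = -1600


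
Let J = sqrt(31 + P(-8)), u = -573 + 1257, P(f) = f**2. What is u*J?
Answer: 684*sqrt(95) ≈ 6666.8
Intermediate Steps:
u = 684
J = sqrt(95) (J = sqrt(31 + (-8)**2) = sqrt(31 + 64) = sqrt(95) ≈ 9.7468)
u*J = 684*sqrt(95)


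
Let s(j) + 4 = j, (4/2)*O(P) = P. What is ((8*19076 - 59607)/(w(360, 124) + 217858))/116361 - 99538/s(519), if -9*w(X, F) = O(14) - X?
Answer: -504751986067327/2611538083525 ≈ -193.28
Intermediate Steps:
O(P) = P/2
s(j) = -4 + j
w(X, F) = -7/9 + X/9 (w(X, F) = -((1/2)*14 - X)/9 = -(7 - X)/9 = -7/9 + X/9)
((8*19076 - 59607)/(w(360, 124) + 217858))/116361 - 99538/s(519) = ((8*19076 - 59607)/((-7/9 + (1/9)*360) + 217858))/116361 - 99538/(-4 + 519) = ((152608 - 59607)/((-7/9 + 40) + 217858))*(1/116361) - 99538/515 = (93001/(353/9 + 217858))*(1/116361) - 99538*1/515 = (93001/(1961075/9))*(1/116361) - 99538/515 = (93001*(9/1961075))*(1/116361) - 99538/515 = (837009/1961075)*(1/116361) - 99538/515 = 93001/25354738675 - 99538/515 = -504751986067327/2611538083525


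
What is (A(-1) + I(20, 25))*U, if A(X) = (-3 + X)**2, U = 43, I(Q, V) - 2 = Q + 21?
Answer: 2537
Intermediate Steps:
I(Q, V) = 23 + Q (I(Q, V) = 2 + (Q + 21) = 2 + (21 + Q) = 23 + Q)
(A(-1) + I(20, 25))*U = ((-3 - 1)**2 + (23 + 20))*43 = ((-4)**2 + 43)*43 = (16 + 43)*43 = 59*43 = 2537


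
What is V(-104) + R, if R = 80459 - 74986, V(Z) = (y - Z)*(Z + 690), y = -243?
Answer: -75981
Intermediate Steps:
V(Z) = (-243 - Z)*(690 + Z) (V(Z) = (-243 - Z)*(Z + 690) = (-243 - Z)*(690 + Z))
R = 5473
V(-104) + R = (-167670 - 1*(-104)² - 933*(-104)) + 5473 = (-167670 - 1*10816 + 97032) + 5473 = (-167670 - 10816 + 97032) + 5473 = -81454 + 5473 = -75981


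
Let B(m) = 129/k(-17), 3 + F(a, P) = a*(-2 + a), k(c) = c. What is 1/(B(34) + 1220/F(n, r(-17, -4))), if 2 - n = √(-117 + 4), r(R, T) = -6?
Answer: 17*(-√113 + 58*I)/(-17852*I + 129*√113) ≈ -0.055681 - 0.0058457*I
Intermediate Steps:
n = 2 - I*√113 (n = 2 - √(-117 + 4) = 2 - √(-113) = 2 - I*√113 ≈ 2.0 - 10.63*I)
F(a, P) = -3 + a*(-2 + a)
B(m) = -129/17 (B(m) = 129/(-17) = 129*(-1/17) = -129/17)
1/(B(34) + 1220/F(n, r(-17, -4))) = 1/(-129/17 + 1220/(-3 + (2 - I*√113)² - 2*(2 - I*√113))) = 1/(-129/17 + 1220/(-3 + (2 - I*√113)² + (-4 + 2*I*√113))) = 1/(-129/17 + 1220/(-7 + (2 - I*√113)² + 2*I*√113))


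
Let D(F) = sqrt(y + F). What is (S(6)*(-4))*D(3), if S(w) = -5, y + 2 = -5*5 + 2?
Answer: 20*I*sqrt(22) ≈ 93.808*I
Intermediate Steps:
y = -25 (y = -2 + (-5*5 + 2) = -2 + (-25 + 2) = -2 - 23 = -25)
D(F) = sqrt(-25 + F)
(S(6)*(-4))*D(3) = (-5*(-4))*sqrt(-25 + 3) = 20*sqrt(-22) = 20*(I*sqrt(22)) = 20*I*sqrt(22)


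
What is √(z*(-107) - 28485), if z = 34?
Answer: I*√32123 ≈ 179.23*I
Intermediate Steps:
√(z*(-107) - 28485) = √(34*(-107) - 28485) = √(-3638 - 28485) = √(-32123) = I*√32123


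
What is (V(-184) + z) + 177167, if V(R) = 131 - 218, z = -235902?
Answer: -58822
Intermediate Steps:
V(R) = -87
(V(-184) + z) + 177167 = (-87 - 235902) + 177167 = -235989 + 177167 = -58822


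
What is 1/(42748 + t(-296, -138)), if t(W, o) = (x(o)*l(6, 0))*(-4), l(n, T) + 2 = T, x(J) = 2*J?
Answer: 1/40540 ≈ 2.4667e-5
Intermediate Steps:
l(n, T) = -2 + T
t(W, o) = 16*o (t(W, o) = ((2*o)*(-2 + 0))*(-4) = ((2*o)*(-2))*(-4) = -4*o*(-4) = 16*o)
1/(42748 + t(-296, -138)) = 1/(42748 + 16*(-138)) = 1/(42748 - 2208) = 1/40540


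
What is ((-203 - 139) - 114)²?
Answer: 207936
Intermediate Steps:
((-203 - 139) - 114)² = (-342 - 114)² = (-456)² = 207936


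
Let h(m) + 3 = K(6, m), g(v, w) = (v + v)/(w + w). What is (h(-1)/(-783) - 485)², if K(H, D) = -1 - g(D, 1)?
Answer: 16023509056/68121 ≈ 2.3522e+5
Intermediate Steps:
g(v, w) = v/w (g(v, w) = (2*v)/((2*w)) = (2*v)*(1/(2*w)) = v/w)
K(H, D) = -1 - D (K(H, D) = -1 - D/1 = -1 - D)
h(m) = -4 - m (h(m) = -3 + (-1 - m) = -4 - m)
(h(-1)/(-783) - 485)² = ((-4 - 1*(-1))/(-783) - 485)² = ((-4 + 1)*(-1/783) - 485)² = (-3*(-1/783) - 485)² = (1/261 - 485)² = (-126584/261)² = 16023509056/68121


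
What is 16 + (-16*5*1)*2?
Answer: -144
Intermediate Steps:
16 + (-16*5*1)*2 = 16 + (-4*20*1)*2 = 16 - 80*1*2 = 16 - 80*2 = 16 - 160 = -144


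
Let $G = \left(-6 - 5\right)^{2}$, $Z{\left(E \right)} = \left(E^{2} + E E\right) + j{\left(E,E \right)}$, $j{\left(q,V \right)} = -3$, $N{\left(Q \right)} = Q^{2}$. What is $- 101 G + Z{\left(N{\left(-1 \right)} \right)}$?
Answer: $-12222$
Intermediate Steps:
$Z{\left(E \right)} = -3 + 2 E^{2}$ ($Z{\left(E \right)} = \left(E^{2} + E E\right) - 3 = \left(E^{2} + E^{2}\right) - 3 = 2 E^{2} - 3 = -3 + 2 E^{2}$)
$G = 121$ ($G = \left(-11\right)^{2} = 121$)
$- 101 G + Z{\left(N{\left(-1 \right)} \right)} = \left(-101\right) 121 - \left(3 - 2 \left(\left(-1\right)^{2}\right)^{2}\right) = -12221 - \left(3 - 2 \cdot 1^{2}\right) = -12221 + \left(-3 + 2 \cdot 1\right) = -12221 + \left(-3 + 2\right) = -12221 - 1 = -12222$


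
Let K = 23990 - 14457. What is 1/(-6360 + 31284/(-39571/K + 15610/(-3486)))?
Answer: -10241237/102263948634 ≈ -0.00010015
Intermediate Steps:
K = 9533
1/(-6360 + 31284/(-39571/K + 15610/(-3486))) = 1/(-6360 + 31284/(-39571/9533 + 15610/(-3486))) = 1/(-6360 + 31284/(-39571*1/9533 + 15610*(-1/3486))) = 1/(-6360 + 31284/(-39571/9533 - 1115/249)) = 1/(-6360 + 31284/(-20482474/2373717)) = 1/(-6360 + 31284*(-2373717/20482474)) = 1/(-6360 - 37129681314/10241237) = 1/(-102263948634/10241237) = -10241237/102263948634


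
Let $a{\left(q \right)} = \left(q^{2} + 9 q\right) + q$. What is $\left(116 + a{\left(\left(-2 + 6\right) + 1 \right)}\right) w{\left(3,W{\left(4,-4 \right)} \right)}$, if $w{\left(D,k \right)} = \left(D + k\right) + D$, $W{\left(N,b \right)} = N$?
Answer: $1910$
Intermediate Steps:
$w{\left(D,k \right)} = k + 2 D$
$a{\left(q \right)} = q^{2} + 10 q$
$\left(116 + a{\left(\left(-2 + 6\right) + 1 \right)}\right) w{\left(3,W{\left(4,-4 \right)} \right)} = \left(116 + \left(\left(-2 + 6\right) + 1\right) \left(10 + \left(\left(-2 + 6\right) + 1\right)\right)\right) \left(4 + 2 \cdot 3\right) = \left(116 + \left(4 + 1\right) \left(10 + \left(4 + 1\right)\right)\right) \left(4 + 6\right) = \left(116 + 5 \left(10 + 5\right)\right) 10 = \left(116 + 5 \cdot 15\right) 10 = \left(116 + 75\right) 10 = 191 \cdot 10 = 1910$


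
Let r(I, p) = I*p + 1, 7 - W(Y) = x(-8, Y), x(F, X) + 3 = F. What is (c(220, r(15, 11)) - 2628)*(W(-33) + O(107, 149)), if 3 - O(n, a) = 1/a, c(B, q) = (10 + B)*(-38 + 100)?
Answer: 36384896/149 ≈ 2.4419e+5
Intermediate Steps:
x(F, X) = -3 + F
W(Y) = 18 (W(Y) = 7 - (-3 - 8) = 7 - 1*(-11) = 7 + 11 = 18)
r(I, p) = 1 + I*p
c(B, q) = 620 + 62*B (c(B, q) = (10 + B)*62 = 620 + 62*B)
O(n, a) = 3 - 1/a
(c(220, r(15, 11)) - 2628)*(W(-33) + O(107, 149)) = ((620 + 62*220) - 2628)*(18 + (3 - 1/149)) = ((620 + 13640) - 2628)*(18 + (3 - 1*1/149)) = (14260 - 2628)*(18 + (3 - 1/149)) = 11632*(18 + 446/149) = 11632*(3128/149) = 36384896/149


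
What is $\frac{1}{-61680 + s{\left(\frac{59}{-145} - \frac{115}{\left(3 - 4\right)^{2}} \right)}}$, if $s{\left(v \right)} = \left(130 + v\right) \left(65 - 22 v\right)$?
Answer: $- \frac{21025}{497877532} \approx -4.2229 \cdot 10^{-5}$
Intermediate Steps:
$s{\left(v \right)} = \left(65 - 22 v\right) \left(130 + v\right)$
$\frac{1}{-61680 + s{\left(\frac{59}{-145} - \frac{115}{\left(3 - 4\right)^{2}} \right)}} = \frac{1}{-61680 - \left(-8450 + 22 \left(\frac{59}{-145} - \frac{115}{\left(3 - 4\right)^{2}}\right)^{2} + 2795 \left(\frac{59}{-145} - \frac{115}{\left(3 - 4\right)^{2}}\right)\right)} = \frac{1}{-61680 - \left(-8450 + 22 \left(59 \left(- \frac{1}{145}\right) - \frac{115}{\left(-1\right)^{2}}\right)^{2} + 2795 \left(59 \left(- \frac{1}{145}\right) - \frac{115}{\left(-1\right)^{2}}\right)\right)} = \frac{1}{-61680 - \left(-8450 + 22 \left(- \frac{59}{145} - \frac{115}{1}\right)^{2} + 2795 \left(- \frac{59}{145} - \frac{115}{1}\right)\right)} = \frac{1}{-61680 - \left(-8450 + 22 \left(- \frac{59}{145} - 115\right)^{2} + 2795 \left(- \frac{59}{145} - 115\right)\right)} = \frac{1}{-61680 - \left(- \frac{9599356}{29} + \frac{6160588632}{21025}\right)} = \frac{1}{-61680 + \left(8450 + \frac{9354306}{29} - \frac{6160588632}{21025}\right)} = \frac{1}{-61680 + \frac{798944468}{21025}} = \frac{1}{- \frac{497877532}{21025}} = - \frac{21025}{497877532}$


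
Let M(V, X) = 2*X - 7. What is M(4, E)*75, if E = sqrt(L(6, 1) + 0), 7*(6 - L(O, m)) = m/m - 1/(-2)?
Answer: -525 + 675*sqrt(14)/7 ≈ -164.20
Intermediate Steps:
L(O, m) = 81/14 (L(O, m) = 6 - (m/m - 1/(-2))/7 = 6 - (1 - 1*(-1/2))/7 = 6 - (1 + 1/2)/7 = 6 - 1/7*3/2 = 6 - 3/14 = 81/14)
E = 9*sqrt(14)/14 (E = sqrt(81/14 + 0) = sqrt(81/14) = 9*sqrt(14)/14 ≈ 2.4053)
M(V, X) = -7 + 2*X
M(4, E)*75 = (-7 + 2*(9*sqrt(14)/14))*75 = (-7 + 9*sqrt(14)/7)*75 = -525 + 675*sqrt(14)/7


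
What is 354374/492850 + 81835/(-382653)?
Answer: 47634947236/94295265525 ≈ 0.50517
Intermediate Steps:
354374/492850 + 81835/(-382653) = 354374*(1/492850) + 81835*(-1/382653) = 177187/246425 - 81835/382653 = 47634947236/94295265525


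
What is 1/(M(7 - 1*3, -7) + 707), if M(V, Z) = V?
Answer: 1/711 ≈ 0.0014065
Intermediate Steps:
1/(M(7 - 1*3, -7) + 707) = 1/((7 - 1*3) + 707) = 1/((7 - 3) + 707) = 1/(4 + 707) = 1/711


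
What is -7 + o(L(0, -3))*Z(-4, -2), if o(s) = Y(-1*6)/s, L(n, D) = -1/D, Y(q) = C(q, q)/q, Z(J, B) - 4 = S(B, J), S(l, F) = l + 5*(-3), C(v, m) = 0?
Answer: -7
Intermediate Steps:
S(l, F) = -15 + l (S(l, F) = l - 15 = -15 + l)
Z(J, B) = -11 + B (Z(J, B) = 4 + (-15 + B) = -11 + B)
Y(q) = 0 (Y(q) = 0/q = 0)
o(s) = 0 (o(s) = 0/s = 0)
-7 + o(L(0, -3))*Z(-4, -2) = -7 + 0*(-11 - 2) = -7 + 0*(-13) = -7 + 0 = -7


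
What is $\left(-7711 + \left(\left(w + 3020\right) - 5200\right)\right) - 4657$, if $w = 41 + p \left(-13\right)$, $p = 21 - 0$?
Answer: $-14780$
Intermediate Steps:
$p = 21$ ($p = 21 + 0 = 21$)
$w = -232$ ($w = 41 + 21 \left(-13\right) = 41 - 273 = -232$)
$\left(-7711 + \left(\left(w + 3020\right) - 5200\right)\right) - 4657 = \left(-7711 + \left(\left(-232 + 3020\right) - 5200\right)\right) - 4657 = \left(-7711 + \left(2788 - 5200\right)\right) - 4657 = \left(-7711 - 2412\right) - 4657 = -10123 - 4657 = -14780$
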